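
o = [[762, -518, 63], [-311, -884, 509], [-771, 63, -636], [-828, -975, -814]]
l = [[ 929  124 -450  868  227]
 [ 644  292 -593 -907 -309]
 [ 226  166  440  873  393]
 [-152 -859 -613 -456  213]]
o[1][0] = -311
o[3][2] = -814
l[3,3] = -456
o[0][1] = -518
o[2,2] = -636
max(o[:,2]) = 509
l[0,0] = 929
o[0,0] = 762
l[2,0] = 226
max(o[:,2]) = 509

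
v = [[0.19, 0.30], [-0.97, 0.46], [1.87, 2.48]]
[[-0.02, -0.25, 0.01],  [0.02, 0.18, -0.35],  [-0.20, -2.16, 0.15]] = v@ [[-0.04, -0.44, 0.29], [-0.05, -0.54, -0.16]]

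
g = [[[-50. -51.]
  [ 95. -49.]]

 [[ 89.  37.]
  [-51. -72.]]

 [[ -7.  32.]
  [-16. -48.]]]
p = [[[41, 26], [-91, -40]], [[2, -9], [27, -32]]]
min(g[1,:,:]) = -72.0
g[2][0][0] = -7.0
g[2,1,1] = -48.0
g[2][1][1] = -48.0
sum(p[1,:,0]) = 29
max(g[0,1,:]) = 95.0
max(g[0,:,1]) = -49.0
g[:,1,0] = [95.0, -51.0, -16.0]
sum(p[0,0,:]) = 67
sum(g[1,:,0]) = 38.0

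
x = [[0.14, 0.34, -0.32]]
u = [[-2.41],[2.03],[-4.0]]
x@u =[[1.63]]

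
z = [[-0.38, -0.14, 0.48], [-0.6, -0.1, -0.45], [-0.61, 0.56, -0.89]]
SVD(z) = [[0.15,  0.86,  0.49],[-0.46,  0.5,  -0.73],[-0.87,  -0.12,  0.47]] @ diag([1.3792189541752875, 0.66926918068862, 0.30746355918061286]) @ [[0.55, -0.34, 0.77], [-0.83, -0.35, 0.43], [-0.13, 0.87, 0.47]]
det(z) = -0.28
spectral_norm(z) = 1.38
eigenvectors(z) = [[-0.05-0.43j,(-0.05+0.43j),-0.70+0.00j], [0.56+0.21j,(0.56-0.21j),(-0.7+0j)], [(0.67+0j),0.67-0.00j,0.14+0.00j]]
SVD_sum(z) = [[0.11, -0.07, 0.16], [-0.35, 0.21, -0.49], [-0.66, 0.40, -0.92]] + [[-0.47,  -0.2,  0.25], [-0.28,  -0.12,  0.15], [0.07,  0.03,  -0.03]] + [[-0.02, 0.13, 0.07], [0.03, -0.20, -0.11], [-0.02, 0.13, 0.07]]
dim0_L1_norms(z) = [1.59, 0.8, 1.82]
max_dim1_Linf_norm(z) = 0.89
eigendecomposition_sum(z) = [[-0.10+0.22j, 0.12-0.17j, (0.09+0.26j)], [-0.21-0.26j, 0.14+0.25j, (-0.37-0.05j)], [(-0.32-0.19j), (0.24+0.21j), -0.41+0.09j]] + [[-0.10-0.22j, (0.12+0.17j), (0.09-0.26j)], [-0.21+0.26j, 0.14-0.25j, -0.37+0.05j], [(-0.32+0.19j), 0.24-0.21j, (-0.41-0.09j)]] + [[(-0.18-0j), (-0.38+0j), 0.30+0.00j], [-0.18-0.00j, -0.37+0.00j, 0.30+0.00j], [0.04+0.00j, (0.08-0j), (-0.06-0j)]]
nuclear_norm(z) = 2.36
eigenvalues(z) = [(-0.38+0.56j), (-0.38-0.56j), (-0.61+0j)]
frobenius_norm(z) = 1.56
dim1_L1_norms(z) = [1.0, 1.15, 2.06]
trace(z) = -1.37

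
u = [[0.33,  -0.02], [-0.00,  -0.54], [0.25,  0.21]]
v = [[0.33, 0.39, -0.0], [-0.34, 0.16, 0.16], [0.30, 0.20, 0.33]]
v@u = [[0.11, -0.22],[-0.07, -0.05],[0.18, -0.04]]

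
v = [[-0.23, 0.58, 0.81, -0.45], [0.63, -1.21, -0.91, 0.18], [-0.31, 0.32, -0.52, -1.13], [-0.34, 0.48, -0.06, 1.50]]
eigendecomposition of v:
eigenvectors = [[(0.33+0j),(-0.82+0j),(0.34-0.14j),0.34+0.14j], [(-0.1+0j),-0.55+0.00j,-0.70+0.00j,(-0.7-0j)], [(0.38+0j),(0.16+0j),0.36+0.46j,0.36-0.46j], [-0.86+0.00j,(-0+0j),(0.17+0.04j),(0.17-0.04j)]]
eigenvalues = [(1.71+0j), (-0+0j), (-1.08+0.7j), (-1.08-0.7j)]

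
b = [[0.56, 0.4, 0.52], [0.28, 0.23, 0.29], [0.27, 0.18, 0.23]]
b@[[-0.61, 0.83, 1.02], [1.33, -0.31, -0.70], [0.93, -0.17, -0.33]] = [[0.67, 0.25, 0.12], [0.40, 0.11, 0.03], [0.29, 0.13, 0.07]]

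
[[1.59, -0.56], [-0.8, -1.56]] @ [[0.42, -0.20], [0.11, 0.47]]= [[0.61, -0.58], [-0.51, -0.57]]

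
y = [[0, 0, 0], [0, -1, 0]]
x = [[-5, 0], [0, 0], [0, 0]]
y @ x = [[0, 0], [0, 0]]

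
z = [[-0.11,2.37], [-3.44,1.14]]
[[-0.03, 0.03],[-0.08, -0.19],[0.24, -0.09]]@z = [[-0.10, -0.04], [0.66, -0.41], [0.28, 0.47]]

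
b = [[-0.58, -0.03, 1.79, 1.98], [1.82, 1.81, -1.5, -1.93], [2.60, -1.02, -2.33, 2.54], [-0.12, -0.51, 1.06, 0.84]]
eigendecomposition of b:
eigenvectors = [[0.35, -0.57, -0.67, 0.49], [-0.27, 0.49, -0.47, -0.57], [-0.88, -0.48, -0.51, 0.54], [0.17, 0.46, -0.29, 0.38]]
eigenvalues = [-4.15, -0.65, 1.6, 2.94]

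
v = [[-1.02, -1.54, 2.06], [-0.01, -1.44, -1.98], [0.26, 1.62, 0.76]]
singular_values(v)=[3.05, 2.76, 0.08]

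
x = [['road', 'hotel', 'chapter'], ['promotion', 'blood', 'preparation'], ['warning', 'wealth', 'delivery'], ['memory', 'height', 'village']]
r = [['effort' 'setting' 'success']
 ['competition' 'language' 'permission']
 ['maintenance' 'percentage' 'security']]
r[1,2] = 'permission'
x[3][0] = 'memory'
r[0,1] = 'setting'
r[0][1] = 'setting'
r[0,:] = ['effort', 'setting', 'success']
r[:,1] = ['setting', 'language', 'percentage']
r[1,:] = ['competition', 'language', 'permission']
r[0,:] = ['effort', 'setting', 'success']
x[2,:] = ['warning', 'wealth', 'delivery']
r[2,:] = ['maintenance', 'percentage', 'security']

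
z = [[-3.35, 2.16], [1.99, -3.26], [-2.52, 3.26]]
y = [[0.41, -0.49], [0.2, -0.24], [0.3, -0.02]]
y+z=[[-2.94, 1.67], [2.19, -3.5], [-2.22, 3.24]]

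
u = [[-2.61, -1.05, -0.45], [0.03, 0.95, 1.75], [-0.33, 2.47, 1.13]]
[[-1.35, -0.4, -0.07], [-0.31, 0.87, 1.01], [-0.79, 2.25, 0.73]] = u @ [[0.61, -0.2, -0.08], [-0.20, 0.87, 0.03], [-0.08, 0.03, 0.56]]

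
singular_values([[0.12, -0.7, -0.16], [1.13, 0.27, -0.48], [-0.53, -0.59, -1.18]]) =[1.5, 1.24, 0.59]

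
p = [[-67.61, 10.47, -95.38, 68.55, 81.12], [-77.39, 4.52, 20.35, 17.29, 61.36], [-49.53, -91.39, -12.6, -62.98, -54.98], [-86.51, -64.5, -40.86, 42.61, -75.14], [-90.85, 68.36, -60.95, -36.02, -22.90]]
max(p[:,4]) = 81.12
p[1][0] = -77.39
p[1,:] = [-77.39, 4.52, 20.35, 17.29, 61.36]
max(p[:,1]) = 68.36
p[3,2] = -40.86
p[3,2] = -40.86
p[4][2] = -60.95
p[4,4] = -22.9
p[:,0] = [-67.61, -77.39, -49.53, -86.51, -90.85]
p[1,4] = 61.36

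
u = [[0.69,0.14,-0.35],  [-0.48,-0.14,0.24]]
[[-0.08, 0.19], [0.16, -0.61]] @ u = [[-0.15,-0.04,0.07], [0.4,0.11,-0.20]]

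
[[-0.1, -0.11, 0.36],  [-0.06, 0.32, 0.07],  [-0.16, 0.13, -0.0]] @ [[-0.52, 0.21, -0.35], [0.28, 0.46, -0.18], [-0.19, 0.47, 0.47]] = [[-0.05, 0.10, 0.22], [0.11, 0.17, -0.0], [0.12, 0.03, 0.03]]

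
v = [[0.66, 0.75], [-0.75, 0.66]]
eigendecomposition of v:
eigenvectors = [[0.71+0.00j, 0.71-0.00j], [0.71j, 0.00-0.71j]]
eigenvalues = [(0.66+0.75j), (0.66-0.75j)]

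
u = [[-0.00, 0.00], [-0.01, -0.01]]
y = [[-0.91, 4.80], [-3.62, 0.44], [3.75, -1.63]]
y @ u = [[-0.05, -0.05], [-0.0, -0.00], [0.02, 0.02]]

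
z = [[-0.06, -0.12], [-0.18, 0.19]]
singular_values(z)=[0.27, 0.12]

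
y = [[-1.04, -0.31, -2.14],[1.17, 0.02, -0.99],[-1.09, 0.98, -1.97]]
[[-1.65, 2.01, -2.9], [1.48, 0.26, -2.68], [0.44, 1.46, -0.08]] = y@[[1.19, -0.37, -1.0], [1.67, -0.35, 1.94], [-0.05, -0.71, 1.56]]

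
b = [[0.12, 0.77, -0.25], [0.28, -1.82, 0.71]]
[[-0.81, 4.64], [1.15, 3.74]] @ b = [[1.2,-9.07,3.5], [1.19,-5.92,2.37]]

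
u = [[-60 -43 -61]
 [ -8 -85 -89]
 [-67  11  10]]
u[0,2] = -61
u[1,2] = -89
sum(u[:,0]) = -135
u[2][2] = 10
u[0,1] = -43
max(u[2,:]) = 11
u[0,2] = -61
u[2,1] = 11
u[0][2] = -61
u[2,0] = -67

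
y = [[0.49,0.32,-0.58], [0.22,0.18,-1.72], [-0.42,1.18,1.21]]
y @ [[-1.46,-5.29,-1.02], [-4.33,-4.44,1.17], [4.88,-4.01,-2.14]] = [[-4.93,  -1.69,  1.12], [-9.49,  4.93,  3.67], [1.41,  -7.87,  -0.78]]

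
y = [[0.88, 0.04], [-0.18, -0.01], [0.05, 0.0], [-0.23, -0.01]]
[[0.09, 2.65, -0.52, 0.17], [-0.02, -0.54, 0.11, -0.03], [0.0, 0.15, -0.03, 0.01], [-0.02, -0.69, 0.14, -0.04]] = y @ [[0.01, 3.0, -0.6, 0.29], [2.14, 0.31, 0.23, -2.17]]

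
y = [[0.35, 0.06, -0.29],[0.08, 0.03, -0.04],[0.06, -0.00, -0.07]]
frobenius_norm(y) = 0.48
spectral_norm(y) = 0.48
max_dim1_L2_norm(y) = 0.46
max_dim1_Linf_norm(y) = 0.35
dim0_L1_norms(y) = [0.49, 0.09, 0.4]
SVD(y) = [[-0.96,0.04,-0.26],[-0.19,-0.8,0.56],[-0.19,0.59,0.78]] @ diag([0.47588954253067256, 0.03357701762118492, 0.0013142289046522459]) @ [[-0.76, -0.13, 0.63], [-0.42, -0.64, -0.64], [-0.49, 0.75, -0.44]]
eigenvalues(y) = [0.32, -0.02, 0.0]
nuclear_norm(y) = 0.51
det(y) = -0.00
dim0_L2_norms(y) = [0.36, 0.07, 0.3]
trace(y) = 0.31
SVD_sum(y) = [[0.35, 0.06, -0.29], [0.07, 0.01, -0.06], [0.07, 0.01, -0.06]] + [[-0.0, -0.0, -0.00], [0.01, 0.02, 0.02], [-0.01, -0.01, -0.01]] + [[0.0,-0.00,0.00], [-0.00,0.00,-0.00], [-0.00,0.0,-0.00]]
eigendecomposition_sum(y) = [[0.34,0.07,-0.26], [0.09,0.02,-0.07], [0.05,0.01,-0.04]] + [[0.01, -0.01, -0.02], [-0.0, 0.01, 0.02], [0.01, -0.01, -0.03]] + [[0.0, -0.0, -0.0], [-0.00, 0.01, 0.01], [0.00, -0.0, -0.00]]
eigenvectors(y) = [[-0.96, 0.59, 0.44], [-0.24, -0.48, -0.82], [-0.15, 0.65, 0.36]]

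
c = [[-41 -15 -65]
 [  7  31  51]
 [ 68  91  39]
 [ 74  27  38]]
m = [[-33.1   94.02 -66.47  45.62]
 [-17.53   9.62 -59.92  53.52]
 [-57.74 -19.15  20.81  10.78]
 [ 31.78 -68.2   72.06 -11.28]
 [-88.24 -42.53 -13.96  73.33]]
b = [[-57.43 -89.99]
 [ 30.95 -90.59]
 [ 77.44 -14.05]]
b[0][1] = -89.99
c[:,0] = [-41, 7, 68, 74]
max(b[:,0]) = 77.44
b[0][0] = -57.43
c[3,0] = 74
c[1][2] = 51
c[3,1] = 27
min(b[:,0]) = -57.43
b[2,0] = 77.44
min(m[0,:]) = -66.47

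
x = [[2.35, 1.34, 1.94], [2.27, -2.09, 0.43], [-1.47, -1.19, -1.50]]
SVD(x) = [[-0.76, 0.26, 0.6], [-0.39, -0.92, -0.09], [0.53, -0.30, 0.8]] @ diag([4.283205044126289, 2.8741941401573747, 0.08810558810952854]) @ [[-0.80,-0.19,-0.57], [-0.36,0.91,0.19], [0.48,0.36,-0.80]]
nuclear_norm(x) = 7.25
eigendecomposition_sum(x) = [[2.59, 0.41, 1.57], [1.33, 0.21, 0.8], [-1.62, -0.26, -0.98]] + [[0.11, -0.02, 0.16], [0.09, -0.02, 0.13], [-0.21, 0.04, -0.31]] + [[-0.36,  0.95,  0.21], [0.85,  -2.28,  -0.50], [0.36,  -0.97,  -0.21]]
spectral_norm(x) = 4.28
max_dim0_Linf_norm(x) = 2.35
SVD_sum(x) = [[2.6, 0.63, 1.84], [1.33, 0.32, 0.94], [-1.81, -0.44, -1.28]] + [[-0.27, 0.69, 0.15], [0.95, -2.41, -0.51], [0.31, -0.78, -0.16]] + [[0.03, 0.02, -0.04], [-0.0, -0.0, 0.01], [0.03, 0.03, -0.06]]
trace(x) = -1.24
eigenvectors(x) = [[-0.78, 0.44, -0.36], [-0.40, 0.35, 0.86], [0.49, -0.83, 0.37]]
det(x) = 1.08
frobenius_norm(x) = 5.16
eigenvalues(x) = [1.82, -0.21, -2.85]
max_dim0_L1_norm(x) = 6.09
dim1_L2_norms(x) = [3.33, 3.12, 2.41]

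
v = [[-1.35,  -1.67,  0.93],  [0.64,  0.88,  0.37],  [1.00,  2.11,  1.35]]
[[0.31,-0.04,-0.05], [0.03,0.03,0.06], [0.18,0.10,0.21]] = v @ [[-0.03, -0.04, -0.10], [-0.04, 0.06, 0.13], [0.22, 0.01, 0.03]]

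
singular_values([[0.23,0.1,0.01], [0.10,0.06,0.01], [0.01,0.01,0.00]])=[0.28, 0.02, 0.0]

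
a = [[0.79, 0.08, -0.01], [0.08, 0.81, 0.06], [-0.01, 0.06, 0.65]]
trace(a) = 2.25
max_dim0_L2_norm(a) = 0.82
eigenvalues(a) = [0.89, 0.74, 0.62]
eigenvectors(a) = [[0.62, 0.75, 0.24],[0.77, -0.51, -0.38],[0.17, -0.42, 0.89]]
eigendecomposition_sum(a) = [[0.34, 0.42, 0.09], [0.42, 0.53, 0.12], [0.09, 0.12, 0.03]] + [[0.42, -0.28, -0.23], [-0.28, 0.19, 0.16], [-0.23, 0.16, 0.13]] + [[0.03, -0.06, 0.13],[-0.06, 0.09, -0.21],[0.13, -0.21, 0.5]]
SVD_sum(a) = [[0.34, 0.42, 0.09], [0.42, 0.53, 0.12], [0.09, 0.12, 0.03]] + [[0.42,-0.28,-0.23], [-0.28,0.19,0.16], [-0.23,0.16,0.13]] + [[0.03,-0.06,0.13], [-0.06,0.09,-0.21], [0.13,-0.21,0.50]]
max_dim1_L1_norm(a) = 0.95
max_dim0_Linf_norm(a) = 0.81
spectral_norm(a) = 0.89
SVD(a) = [[-0.62, 0.75, 0.24], [-0.77, -0.51, -0.38], [-0.17, -0.42, 0.89]] @ diag([0.8871950773667399, 0.7412617384568589, 0.6215431841764013]) @ [[-0.62, -0.77, -0.17],[0.75, -0.51, -0.42],[0.24, -0.38, 0.89]]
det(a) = 0.41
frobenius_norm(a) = 1.31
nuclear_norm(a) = 2.25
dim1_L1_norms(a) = [0.88, 0.95, 0.72]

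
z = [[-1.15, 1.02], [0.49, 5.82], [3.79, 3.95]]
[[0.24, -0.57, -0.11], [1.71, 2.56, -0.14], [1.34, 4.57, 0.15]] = z @[[0.05, 0.82, 0.07],[0.29, 0.37, -0.03]]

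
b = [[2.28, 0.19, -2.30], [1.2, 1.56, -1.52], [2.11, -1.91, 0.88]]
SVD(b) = [[-0.82, 0.06, -0.57], [-0.55, -0.35, 0.75], [-0.15, 0.93, 0.33]] @ diag([3.9214184575292705, 3.117235956433173, 0.6988685662332509]) @ [[-0.73, -0.18, 0.66], [0.54, -0.75, 0.39], [0.42, 0.64, 0.64]]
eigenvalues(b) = [(1.02+1.47j), (1.02-1.47j), (2.68+0j)]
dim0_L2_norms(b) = [3.33, 2.47, 2.89]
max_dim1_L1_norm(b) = 4.9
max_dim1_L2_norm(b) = 3.24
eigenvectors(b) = [[(-0.66+0j), (-0.66-0j), -0.65+0.00j], [-0.36+0.27j, -0.36-0.27j, -0.76+0.00j], [(-0.39+0.45j), (-0.39-0.45j), 0.05+0.00j]]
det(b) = 8.54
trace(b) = 4.72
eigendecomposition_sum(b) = [[1.38+0.32j, -1.20-0.22j, -0.37+0.89j], [(0.89-0.38j), -0.74+0.37j, 0.16+0.64j], [1.04-0.74j, -0.86+0.68j, 0.38+0.77j]] + [[(1.38-0.32j), -1.20+0.22j, -0.37-0.89j],[0.89+0.38j, -0.74-0.37j, (0.16-0.64j)],[(1.04+0.74j), -0.86-0.68j, (0.38-0.77j)]] + [[-0.49-0.00j, 2.59+0.00j, (-1.57+0j)], [(-0.57-0j), (3.05+0j), -1.84+0.00j], [0.04+0.00j, (-0.2-0j), (0.12-0j)]]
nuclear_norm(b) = 7.74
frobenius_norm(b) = 5.06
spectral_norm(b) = 3.92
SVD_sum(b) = [[2.34, 0.59, -2.12],[1.58, 0.40, -1.43],[0.44, 0.11, -0.4]] + [[0.11, -0.15, 0.08],[-0.60, 0.82, -0.43],[1.57, -2.17, 1.13]] + [[-0.17,-0.26,-0.26], [0.22,0.34,0.34], [0.1,0.15,0.15]]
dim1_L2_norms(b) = [3.24, 2.49, 2.98]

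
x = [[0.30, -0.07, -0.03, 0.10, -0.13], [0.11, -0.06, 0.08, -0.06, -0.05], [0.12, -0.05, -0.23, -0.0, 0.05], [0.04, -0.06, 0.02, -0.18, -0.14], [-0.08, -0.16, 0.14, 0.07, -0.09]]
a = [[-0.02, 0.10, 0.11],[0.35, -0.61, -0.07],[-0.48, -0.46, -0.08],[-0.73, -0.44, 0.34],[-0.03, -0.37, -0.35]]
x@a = [[-0.09, 0.09, 0.12], [-0.02, 0.06, 0.01], [0.09, 0.13, 0.02], [0.10, 0.16, -0.01], [-0.17, 0.03, 0.05]]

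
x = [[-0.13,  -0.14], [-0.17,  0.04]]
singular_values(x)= [0.22, 0.13]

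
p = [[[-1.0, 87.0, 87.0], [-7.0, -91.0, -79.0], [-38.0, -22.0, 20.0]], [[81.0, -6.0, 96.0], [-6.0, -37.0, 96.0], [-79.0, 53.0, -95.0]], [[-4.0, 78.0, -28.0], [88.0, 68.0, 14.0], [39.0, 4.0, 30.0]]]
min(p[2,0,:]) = -28.0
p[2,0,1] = 78.0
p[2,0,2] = -28.0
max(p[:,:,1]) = 87.0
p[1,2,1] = 53.0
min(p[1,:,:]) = -95.0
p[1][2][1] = 53.0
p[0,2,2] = 20.0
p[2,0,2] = -28.0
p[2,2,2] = 30.0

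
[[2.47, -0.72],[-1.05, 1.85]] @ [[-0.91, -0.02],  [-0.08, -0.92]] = [[-2.19, 0.61], [0.81, -1.68]]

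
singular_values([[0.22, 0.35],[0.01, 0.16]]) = [0.44, 0.07]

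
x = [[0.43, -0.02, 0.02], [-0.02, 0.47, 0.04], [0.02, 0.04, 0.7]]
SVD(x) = [[0.06,-0.45,-0.89], [0.16,0.89,-0.43], [0.99,-0.12,0.12]] @ diag([0.7077326720652011, 0.474803967780732, 0.41746336015406693]) @ [[0.06, 0.16, 0.99],  [-0.45, 0.89, -0.12],  [-0.89, -0.43, 0.12]]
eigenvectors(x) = [[-0.89, -0.45, 0.06], [-0.43, 0.89, 0.16], [0.12, -0.12, 0.99]]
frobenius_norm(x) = 0.95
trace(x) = 1.60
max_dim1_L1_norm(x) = 0.76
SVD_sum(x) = [[0.0, 0.01, 0.04],[0.01, 0.02, 0.11],[0.04, 0.11, 0.69]] + [[0.1, -0.19, 0.03], [-0.19, 0.37, -0.05], [0.03, -0.05, 0.01]] + [[0.33,0.16,-0.05], [0.16,0.08,-0.02], [-0.05,-0.02,0.01]]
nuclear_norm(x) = 1.60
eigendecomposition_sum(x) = [[0.33, 0.16, -0.05], [0.16, 0.08, -0.02], [-0.05, -0.02, 0.01]] + [[0.10, -0.19, 0.03], [-0.19, 0.37, -0.05], [0.03, -0.05, 0.01]] + [[0.00, 0.01, 0.04], [0.01, 0.02, 0.11], [0.04, 0.11, 0.69]]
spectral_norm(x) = 0.71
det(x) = 0.14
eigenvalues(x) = [0.42, 0.47, 0.71]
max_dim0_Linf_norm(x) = 0.7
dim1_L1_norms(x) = [0.47, 0.53, 0.76]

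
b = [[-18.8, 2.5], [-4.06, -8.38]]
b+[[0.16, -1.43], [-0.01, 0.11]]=[[-18.64,1.07], [-4.07,-8.27]]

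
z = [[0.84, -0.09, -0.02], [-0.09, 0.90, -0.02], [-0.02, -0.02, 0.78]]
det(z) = 0.583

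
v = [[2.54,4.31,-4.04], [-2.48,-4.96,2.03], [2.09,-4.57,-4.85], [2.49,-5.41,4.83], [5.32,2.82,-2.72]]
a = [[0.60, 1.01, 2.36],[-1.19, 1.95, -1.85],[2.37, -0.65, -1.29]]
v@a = [[-13.18, 13.6, 3.23], [9.23, -13.5, 0.7], [-4.80, -3.65, 19.64], [19.38, -11.17, 9.65], [-6.61, 12.64, 10.85]]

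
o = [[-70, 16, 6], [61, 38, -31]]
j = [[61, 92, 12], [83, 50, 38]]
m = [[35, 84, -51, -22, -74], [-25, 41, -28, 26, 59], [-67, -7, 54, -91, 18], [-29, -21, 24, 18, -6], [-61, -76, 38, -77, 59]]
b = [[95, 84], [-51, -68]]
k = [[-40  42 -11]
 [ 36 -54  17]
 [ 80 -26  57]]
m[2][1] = -7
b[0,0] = 95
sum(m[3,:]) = -14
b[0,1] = 84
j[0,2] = 12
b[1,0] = -51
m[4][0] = -61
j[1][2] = 38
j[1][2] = 38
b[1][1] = -68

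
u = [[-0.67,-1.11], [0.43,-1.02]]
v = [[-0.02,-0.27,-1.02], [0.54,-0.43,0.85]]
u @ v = [[-0.59,  0.66,  -0.26], [-0.56,  0.32,  -1.31]]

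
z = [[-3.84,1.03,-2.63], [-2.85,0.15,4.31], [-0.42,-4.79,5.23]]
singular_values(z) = [8.32, 4.9, 2.57]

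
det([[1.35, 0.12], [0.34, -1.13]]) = -1.566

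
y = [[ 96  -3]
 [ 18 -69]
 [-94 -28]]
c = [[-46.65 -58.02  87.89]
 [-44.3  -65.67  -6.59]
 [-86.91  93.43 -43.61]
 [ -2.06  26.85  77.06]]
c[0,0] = -46.65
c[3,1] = 26.85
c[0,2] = 87.89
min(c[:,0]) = -86.91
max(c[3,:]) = 77.06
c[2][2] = -43.61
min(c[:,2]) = -43.61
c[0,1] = -58.02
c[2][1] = 93.43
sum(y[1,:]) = -51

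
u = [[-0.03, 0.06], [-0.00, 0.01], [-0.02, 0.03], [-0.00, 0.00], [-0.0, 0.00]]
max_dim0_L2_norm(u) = 0.07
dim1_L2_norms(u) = [0.07, 0.01, 0.04, 0.0, 0.0]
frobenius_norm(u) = 0.08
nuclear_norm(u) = 0.08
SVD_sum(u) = [[-0.03, 0.06], [-0.00, 0.01], [-0.02, 0.03], [0.00, 0.0], [0.0, 0.00]] + [[0.00, 0.00], [0.0, 0.00], [-0.0, -0.0], [0.00, 0.00], [0.00, 0.00]]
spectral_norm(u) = 0.08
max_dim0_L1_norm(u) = 0.1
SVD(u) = [[-0.88, -0.23],[-0.12, -0.76],[-0.47, 0.61],[0.0, 0.00],[0.00, 0.00]] @ diag([0.07656678898740718, 0.0061259141487503875]) @ [[0.47, -0.89], [-0.89, -0.47]]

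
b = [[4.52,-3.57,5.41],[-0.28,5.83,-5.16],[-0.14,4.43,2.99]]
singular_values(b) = [10.59, 5.54, 2.97]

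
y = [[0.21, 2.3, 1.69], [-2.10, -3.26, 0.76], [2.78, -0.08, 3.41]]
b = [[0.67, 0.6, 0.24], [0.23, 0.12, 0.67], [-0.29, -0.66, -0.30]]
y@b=[[0.18,  -0.71,  1.08], [-2.38,  -2.15,  -2.92], [0.86,  -0.59,  -0.41]]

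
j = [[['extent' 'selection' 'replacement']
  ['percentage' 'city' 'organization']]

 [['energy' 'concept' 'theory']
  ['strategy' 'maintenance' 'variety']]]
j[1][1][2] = 'variety'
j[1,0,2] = 'theory'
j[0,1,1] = 'city'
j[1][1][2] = 'variety'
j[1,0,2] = 'theory'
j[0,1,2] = 'organization'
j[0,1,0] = 'percentage'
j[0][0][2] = 'replacement'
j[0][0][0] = 'extent'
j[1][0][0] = 'energy'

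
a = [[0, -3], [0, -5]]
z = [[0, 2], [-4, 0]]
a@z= [[12, 0], [20, 0]]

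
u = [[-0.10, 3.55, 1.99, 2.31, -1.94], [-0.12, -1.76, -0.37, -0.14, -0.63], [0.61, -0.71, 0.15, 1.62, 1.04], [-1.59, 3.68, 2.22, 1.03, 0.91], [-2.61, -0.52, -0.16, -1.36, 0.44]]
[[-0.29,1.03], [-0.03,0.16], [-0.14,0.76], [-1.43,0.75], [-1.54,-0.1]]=u @ [[0.67, -0.17],[0.06, -0.18],[-0.11, 0.32],[-0.21, 0.43],[-0.14, -0.01]]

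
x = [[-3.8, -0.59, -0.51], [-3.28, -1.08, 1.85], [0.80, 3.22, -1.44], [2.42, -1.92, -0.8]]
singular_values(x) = [5.9, 3.94, 1.82]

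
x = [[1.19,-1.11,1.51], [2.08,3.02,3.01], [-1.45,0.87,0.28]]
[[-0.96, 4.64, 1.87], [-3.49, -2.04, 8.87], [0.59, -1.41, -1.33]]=x@ [[-0.68, -0.03, 1.7], [-0.34, -2.16, 1.08], [-0.35, 1.51, 0.69]]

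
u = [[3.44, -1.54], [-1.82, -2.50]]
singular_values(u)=[3.9, 2.92]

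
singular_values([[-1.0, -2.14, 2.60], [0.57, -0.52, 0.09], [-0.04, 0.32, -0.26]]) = [3.54, 0.76, 0.0]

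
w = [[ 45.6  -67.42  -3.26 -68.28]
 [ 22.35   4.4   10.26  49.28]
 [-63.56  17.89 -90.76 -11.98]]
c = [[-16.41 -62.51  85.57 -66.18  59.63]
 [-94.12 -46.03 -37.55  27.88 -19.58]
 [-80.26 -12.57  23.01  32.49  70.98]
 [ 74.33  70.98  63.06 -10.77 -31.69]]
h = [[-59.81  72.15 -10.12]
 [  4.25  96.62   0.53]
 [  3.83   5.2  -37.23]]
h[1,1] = 96.62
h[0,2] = -10.12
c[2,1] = -12.57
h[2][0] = 3.83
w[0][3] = -68.28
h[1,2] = 0.53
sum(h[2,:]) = -28.199999999999996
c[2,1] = -12.57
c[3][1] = 70.98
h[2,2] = -37.23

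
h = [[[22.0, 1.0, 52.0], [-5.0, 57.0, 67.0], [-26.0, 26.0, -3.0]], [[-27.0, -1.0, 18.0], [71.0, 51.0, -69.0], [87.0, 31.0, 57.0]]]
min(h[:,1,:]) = -69.0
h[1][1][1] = 51.0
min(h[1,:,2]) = -69.0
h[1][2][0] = 87.0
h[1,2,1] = 31.0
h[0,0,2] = 52.0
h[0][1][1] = 57.0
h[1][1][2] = -69.0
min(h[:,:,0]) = -27.0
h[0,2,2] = -3.0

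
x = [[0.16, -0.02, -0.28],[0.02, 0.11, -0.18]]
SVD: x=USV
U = [[-0.87, -0.50], [-0.50, 0.87]]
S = [0.37, 0.12]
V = [[-0.41, -0.1, 0.91], [-0.51, 0.85, -0.13]]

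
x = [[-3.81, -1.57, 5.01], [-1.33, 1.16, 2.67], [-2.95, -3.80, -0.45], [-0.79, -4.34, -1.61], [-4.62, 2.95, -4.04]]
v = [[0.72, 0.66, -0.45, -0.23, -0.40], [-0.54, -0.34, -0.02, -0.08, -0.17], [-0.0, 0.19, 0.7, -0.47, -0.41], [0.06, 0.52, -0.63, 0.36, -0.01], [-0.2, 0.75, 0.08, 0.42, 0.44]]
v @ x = [[-0.26, 1.16, 7.56], [3.42, 0.38, -2.79], [-0.05, -1.61, 2.61], [0.7, 1.31, 1.43], [-2.84, 0.36, -1.49]]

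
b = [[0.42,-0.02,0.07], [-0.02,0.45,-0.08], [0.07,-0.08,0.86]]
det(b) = 0.16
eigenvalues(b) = [0.89, 0.41, 0.44]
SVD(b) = [[0.15, -0.23, -0.96], [-0.19, 0.95, -0.26], [0.97, 0.22, 0.1]] @ diag([0.886328128714482, 0.4365215587190961, 0.4071503125664213]) @ [[0.15,-0.19,0.97], [-0.23,0.95,0.22], [-0.96,-0.26,0.10]]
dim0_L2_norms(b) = [0.43, 0.46, 0.87]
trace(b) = 1.73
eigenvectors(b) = [[0.15, -0.96, -0.23], [-0.19, -0.26, 0.95], [0.97, 0.10, 0.22]]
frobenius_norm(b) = 1.07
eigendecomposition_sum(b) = [[0.02, -0.03, 0.13], [-0.03, 0.03, -0.16], [0.13, -0.16, 0.84]] + [[0.38, 0.1, -0.04], [0.10, 0.03, -0.01], [-0.04, -0.01, 0.0]] + [[0.02, -0.09, -0.02], [-0.09, 0.39, 0.09], [-0.02, 0.09, 0.02]]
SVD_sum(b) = [[0.02, -0.03, 0.13],[-0.03, 0.03, -0.16],[0.13, -0.16, 0.84]] + [[0.02,-0.09,-0.02], [-0.09,0.39,0.09], [-0.02,0.09,0.02]] + [[0.38,0.10,-0.04], [0.1,0.03,-0.01], [-0.04,-0.01,0.00]]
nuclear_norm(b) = 1.73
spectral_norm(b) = 0.89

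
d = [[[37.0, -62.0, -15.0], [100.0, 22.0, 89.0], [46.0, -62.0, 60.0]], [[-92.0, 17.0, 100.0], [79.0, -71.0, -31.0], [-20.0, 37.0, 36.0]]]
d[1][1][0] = 79.0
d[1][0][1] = 17.0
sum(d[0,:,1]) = -102.0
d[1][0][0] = -92.0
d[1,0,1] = 17.0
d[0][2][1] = -62.0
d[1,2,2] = 36.0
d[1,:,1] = [17.0, -71.0, 37.0]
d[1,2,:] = [-20.0, 37.0, 36.0]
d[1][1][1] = -71.0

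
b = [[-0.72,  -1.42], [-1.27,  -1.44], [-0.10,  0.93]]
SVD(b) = [[-0.62,0.19],[-0.73,-0.49],[0.29,-0.85]] @ diag([2.577663339359398, 0.6721991586743878]) @ [[0.52, 0.85], [0.85, -0.52]]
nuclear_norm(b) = 3.25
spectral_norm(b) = 2.58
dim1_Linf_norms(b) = [1.42, 1.44, 0.93]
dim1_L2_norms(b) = [1.59, 1.92, 0.94]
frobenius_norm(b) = 2.66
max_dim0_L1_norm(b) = 3.79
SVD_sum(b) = [[-0.83, -1.35], [-0.99, -1.61], [0.39, 0.63]] + [[0.11, -0.07], [-0.28, 0.17], [-0.49, 0.30]]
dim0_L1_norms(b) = [2.09, 3.79]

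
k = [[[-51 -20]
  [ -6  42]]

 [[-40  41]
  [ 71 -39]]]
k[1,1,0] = 71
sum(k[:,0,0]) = -91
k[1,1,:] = [71, -39]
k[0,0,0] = -51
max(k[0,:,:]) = 42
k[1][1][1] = -39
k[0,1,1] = 42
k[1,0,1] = 41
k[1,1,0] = 71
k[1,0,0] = -40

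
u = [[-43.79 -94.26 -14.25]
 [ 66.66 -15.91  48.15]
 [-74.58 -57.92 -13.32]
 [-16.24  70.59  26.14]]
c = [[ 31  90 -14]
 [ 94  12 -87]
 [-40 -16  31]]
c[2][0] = -40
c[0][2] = -14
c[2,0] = -40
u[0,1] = -94.26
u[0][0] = -43.79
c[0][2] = -14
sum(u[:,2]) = 46.72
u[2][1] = -57.92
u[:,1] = [-94.26, -15.91, -57.92, 70.59]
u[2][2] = -13.32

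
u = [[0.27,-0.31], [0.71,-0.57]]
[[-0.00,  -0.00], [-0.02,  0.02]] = u @ [[-0.06, 0.11], [-0.04, 0.10]]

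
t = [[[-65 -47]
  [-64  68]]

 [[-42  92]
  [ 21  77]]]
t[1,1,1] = 77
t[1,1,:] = [21, 77]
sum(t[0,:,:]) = -108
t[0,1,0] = -64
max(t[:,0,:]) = 92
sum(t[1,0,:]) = 50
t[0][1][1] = 68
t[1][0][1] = 92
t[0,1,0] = -64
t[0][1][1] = 68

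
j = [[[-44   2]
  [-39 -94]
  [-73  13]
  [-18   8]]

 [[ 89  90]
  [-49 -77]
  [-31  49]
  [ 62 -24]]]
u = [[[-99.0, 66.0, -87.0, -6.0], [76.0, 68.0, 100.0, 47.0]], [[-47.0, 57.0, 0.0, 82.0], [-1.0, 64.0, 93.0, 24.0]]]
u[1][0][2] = 0.0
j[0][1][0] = -39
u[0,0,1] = 66.0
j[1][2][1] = 49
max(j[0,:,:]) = 13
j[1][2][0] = -31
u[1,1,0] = -1.0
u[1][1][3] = 24.0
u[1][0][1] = 57.0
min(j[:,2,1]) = 13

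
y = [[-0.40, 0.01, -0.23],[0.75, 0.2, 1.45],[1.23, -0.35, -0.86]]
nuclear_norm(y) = 3.25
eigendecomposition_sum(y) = [[(-0.2+0.21j), 0.00-0.05j, (-0.12-0.12j)],  [(0.36-1.31j), (0.1+0.23j), (0.72+0.23j)],  [0.62+0.75j, (-0.17-0.04j), -0.43+0.33j]] + [[-0.20-0.21j, 0.05j, (-0.12+0.12j)], [0.36+1.31j, 0.10-0.23j, 0.72-0.23j], [(0.62-0.75j), (-0.17+0.04j), -0.43-0.33j]] + [[0j, 0.00+0.00j, -0j],[0.02+0.00j, (0.01+0j), -0j],[(-0-0j), (-0-0j), -0.00+0.00j]]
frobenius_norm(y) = 2.30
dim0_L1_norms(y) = [2.38, 0.56, 2.54]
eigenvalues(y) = [(-0.53+0.77j), (-0.53-0.77j), (0.01+0j)]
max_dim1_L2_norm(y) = 1.64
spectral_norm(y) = 1.74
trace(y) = -1.06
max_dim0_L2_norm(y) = 1.7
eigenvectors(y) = [[0.15+0.08j, 0.15-0.08j, -0.14+0.00j], [(-0.8+0j), -0.80-0.00j, (-0.97+0j)], [(0.33-0.47j), 0.33+0.47j, (0.2+0j)]]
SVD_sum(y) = [[-0.02, -0.05, -0.25], [0.12, 0.29, 1.48], [-0.07, -0.16, -0.79]] + [[-0.38, 0.06, 0.02],  [0.63, -0.09, -0.03],  [1.3, -0.19, -0.07]] + [[0.0, 0.00, -0.00], [0.00, 0.0, -0.00], [0.00, 0.00, -0.00]]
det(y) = 0.01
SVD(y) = [[0.15, 0.25, 0.96],[-0.87, -0.42, 0.25],[0.47, -0.87, 0.16]] @ diag([1.7382410430278958, 1.507153228810707, 0.0026872325454659176]) @ [[-0.08,  -0.19,  -0.98],[-0.99,  0.15,  0.05],[0.13,  0.97,  -0.2]]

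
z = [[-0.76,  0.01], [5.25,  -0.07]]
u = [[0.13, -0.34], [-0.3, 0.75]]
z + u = [[-0.63, -0.33], [4.95, 0.68]]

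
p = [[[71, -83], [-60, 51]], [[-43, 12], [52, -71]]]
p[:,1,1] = [51, -71]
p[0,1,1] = 51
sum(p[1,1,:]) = -19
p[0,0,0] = 71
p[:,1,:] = [[-60, 51], [52, -71]]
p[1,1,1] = -71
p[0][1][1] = 51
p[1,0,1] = 12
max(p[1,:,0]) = 52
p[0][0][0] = 71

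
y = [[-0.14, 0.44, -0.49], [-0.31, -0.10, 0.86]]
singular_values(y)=[1.06, 0.43]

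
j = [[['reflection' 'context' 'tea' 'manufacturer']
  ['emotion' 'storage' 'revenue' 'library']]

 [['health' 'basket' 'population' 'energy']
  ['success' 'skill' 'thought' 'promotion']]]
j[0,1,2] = 'revenue'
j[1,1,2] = 'thought'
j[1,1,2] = 'thought'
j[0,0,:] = ['reflection', 'context', 'tea', 'manufacturer']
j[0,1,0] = 'emotion'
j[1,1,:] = ['success', 'skill', 'thought', 'promotion']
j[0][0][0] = 'reflection'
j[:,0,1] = ['context', 'basket']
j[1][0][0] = 'health'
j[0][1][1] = 'storage'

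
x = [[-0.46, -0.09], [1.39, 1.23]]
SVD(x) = [[-0.22, 0.98], [0.98, 0.22]] @ diag([1.9002405207393904, 0.23191800995198364]) @ [[0.77, 0.64],[-0.64, 0.77]]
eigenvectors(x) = [[-0.76, 0.06], [0.65, -1.00]]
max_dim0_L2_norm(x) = 1.46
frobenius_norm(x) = 1.91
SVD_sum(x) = [[-0.31, -0.26], [1.42, 1.19]] + [[-0.15, 0.17], [-0.03, 0.04]]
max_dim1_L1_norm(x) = 2.62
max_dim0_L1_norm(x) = 1.85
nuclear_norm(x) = 2.13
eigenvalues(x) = [-0.38, 1.15]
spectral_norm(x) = 1.90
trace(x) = 0.77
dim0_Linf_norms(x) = [1.39, 1.23]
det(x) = -0.44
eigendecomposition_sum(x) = [[-0.4,-0.02],[0.35,0.02]] + [[-0.06, -0.07], [1.04, 1.21]]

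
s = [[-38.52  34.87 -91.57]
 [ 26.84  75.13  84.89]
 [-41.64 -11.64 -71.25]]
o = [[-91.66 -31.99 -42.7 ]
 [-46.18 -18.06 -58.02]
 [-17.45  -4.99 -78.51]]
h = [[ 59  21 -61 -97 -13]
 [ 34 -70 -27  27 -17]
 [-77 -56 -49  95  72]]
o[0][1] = -31.99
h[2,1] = -56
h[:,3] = [-97, 27, 95]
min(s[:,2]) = -91.57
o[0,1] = -31.99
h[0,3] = -97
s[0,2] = -91.57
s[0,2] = -91.57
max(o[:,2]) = -42.7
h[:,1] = [21, -70, -56]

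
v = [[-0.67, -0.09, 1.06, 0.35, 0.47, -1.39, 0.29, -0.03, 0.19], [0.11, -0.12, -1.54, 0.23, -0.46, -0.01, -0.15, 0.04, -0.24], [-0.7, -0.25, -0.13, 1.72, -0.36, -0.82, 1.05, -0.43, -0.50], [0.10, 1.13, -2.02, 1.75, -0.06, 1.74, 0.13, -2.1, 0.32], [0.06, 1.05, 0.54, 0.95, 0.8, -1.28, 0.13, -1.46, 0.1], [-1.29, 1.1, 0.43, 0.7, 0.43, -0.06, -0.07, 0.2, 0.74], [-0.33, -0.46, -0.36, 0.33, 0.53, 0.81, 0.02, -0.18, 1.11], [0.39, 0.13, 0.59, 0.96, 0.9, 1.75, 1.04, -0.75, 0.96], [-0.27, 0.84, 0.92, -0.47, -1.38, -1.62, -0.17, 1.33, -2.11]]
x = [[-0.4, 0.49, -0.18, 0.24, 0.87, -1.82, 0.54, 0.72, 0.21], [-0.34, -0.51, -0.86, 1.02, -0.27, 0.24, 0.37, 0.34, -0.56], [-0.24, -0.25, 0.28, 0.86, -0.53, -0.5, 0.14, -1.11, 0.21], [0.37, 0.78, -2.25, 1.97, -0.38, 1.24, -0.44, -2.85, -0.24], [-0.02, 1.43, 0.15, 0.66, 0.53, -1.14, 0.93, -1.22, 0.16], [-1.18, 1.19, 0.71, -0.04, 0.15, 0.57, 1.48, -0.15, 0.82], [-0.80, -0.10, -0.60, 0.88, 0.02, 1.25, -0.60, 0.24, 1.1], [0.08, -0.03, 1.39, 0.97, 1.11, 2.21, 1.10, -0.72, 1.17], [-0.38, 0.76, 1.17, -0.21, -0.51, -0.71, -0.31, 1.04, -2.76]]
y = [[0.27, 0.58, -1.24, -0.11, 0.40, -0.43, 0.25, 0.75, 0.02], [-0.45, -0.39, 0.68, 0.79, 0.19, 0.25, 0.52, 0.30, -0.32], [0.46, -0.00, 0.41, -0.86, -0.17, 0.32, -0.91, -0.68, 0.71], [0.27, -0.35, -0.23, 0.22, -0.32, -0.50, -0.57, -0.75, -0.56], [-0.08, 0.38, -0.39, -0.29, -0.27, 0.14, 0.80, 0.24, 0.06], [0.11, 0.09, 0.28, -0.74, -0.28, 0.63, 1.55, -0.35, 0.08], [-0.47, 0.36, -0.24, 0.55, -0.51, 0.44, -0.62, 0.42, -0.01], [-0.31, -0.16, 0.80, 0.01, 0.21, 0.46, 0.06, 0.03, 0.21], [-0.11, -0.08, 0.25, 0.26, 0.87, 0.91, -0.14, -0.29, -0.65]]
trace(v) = -1.27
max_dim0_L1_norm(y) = 5.42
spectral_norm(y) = 2.35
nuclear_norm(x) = 21.50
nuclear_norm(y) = 10.56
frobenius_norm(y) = 4.44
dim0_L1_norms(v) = [3.92, 5.17, 7.59, 7.46, 5.39, 9.48, 3.05, 6.52, 6.27]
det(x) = -116.01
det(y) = 0.00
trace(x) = -1.64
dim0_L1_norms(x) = [3.81, 5.54, 7.59, 6.85, 4.37, 9.68, 5.91, 8.39, 7.23]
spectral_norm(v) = 5.43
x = y + v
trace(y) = -0.37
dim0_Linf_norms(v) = [1.29, 1.13, 2.02, 1.75, 1.38, 1.75, 1.05, 2.1, 2.11]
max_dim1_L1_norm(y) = 4.52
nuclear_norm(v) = 18.23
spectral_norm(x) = 5.30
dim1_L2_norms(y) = [1.71, 1.42, 1.75, 1.36, 1.09, 1.91, 1.31, 1.03, 1.5]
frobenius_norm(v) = 7.93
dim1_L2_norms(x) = [2.33, 1.69, 1.66, 4.44, 2.54, 2.56, 2.23, 3.48, 3.42]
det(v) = -0.09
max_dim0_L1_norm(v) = 9.48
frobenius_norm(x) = 8.52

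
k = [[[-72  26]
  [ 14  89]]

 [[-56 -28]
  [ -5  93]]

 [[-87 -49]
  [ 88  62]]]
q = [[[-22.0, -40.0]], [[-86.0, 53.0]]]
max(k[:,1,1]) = 93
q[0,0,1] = -40.0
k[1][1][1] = 93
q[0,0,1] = -40.0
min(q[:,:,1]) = -40.0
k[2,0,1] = -49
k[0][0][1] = 26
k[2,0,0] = -87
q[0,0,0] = -22.0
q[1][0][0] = -86.0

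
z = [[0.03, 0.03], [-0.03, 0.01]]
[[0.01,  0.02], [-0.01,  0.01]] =z @[[0.45, -0.01], [-0.06, 0.55]]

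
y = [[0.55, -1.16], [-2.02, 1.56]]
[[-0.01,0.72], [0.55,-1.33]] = y @ [[-0.42, 0.29], [-0.19, -0.48]]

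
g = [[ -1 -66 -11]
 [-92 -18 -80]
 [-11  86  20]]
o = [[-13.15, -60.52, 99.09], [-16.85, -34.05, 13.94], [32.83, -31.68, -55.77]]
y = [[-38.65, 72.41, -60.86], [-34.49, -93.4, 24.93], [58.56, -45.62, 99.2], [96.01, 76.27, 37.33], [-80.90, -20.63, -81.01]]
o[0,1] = -60.52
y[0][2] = -60.86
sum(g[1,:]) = -190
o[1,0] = -16.85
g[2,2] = 20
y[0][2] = -60.86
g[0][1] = -66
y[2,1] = -45.62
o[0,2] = 99.09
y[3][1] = 76.27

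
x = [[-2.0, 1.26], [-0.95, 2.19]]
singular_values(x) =[3.21, 0.99]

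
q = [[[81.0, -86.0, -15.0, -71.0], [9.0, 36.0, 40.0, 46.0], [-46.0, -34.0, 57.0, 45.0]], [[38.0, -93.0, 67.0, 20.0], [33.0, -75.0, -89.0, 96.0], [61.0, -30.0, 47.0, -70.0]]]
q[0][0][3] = -71.0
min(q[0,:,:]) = -86.0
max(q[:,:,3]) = 96.0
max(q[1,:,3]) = 96.0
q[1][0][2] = 67.0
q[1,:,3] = [20.0, 96.0, -70.0]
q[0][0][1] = -86.0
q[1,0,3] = 20.0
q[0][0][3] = -71.0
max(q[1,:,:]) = 96.0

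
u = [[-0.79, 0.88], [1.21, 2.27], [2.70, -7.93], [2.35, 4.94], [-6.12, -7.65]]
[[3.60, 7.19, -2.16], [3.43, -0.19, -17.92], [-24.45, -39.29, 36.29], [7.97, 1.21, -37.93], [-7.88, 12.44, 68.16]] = u @ [[-1.80, -5.77, -3.8], [2.47, 2.99, -5.87]]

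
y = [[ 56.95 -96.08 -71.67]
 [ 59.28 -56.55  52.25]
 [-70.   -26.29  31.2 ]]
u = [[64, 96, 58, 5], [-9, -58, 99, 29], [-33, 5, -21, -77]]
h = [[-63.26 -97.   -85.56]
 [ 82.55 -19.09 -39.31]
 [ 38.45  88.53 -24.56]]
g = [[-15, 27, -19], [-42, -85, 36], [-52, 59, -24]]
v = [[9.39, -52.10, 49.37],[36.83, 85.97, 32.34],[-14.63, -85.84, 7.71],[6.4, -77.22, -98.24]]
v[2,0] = -14.63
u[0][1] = 96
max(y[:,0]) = 59.28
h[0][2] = -85.56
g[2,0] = -52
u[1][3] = 29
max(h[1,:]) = 82.55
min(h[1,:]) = -39.31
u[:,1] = [96, -58, 5]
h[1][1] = -19.09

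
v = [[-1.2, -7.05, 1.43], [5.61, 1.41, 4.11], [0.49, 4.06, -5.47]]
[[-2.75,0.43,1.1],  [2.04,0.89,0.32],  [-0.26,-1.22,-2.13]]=v @[[-0.05, 0.01, -0.17],[0.48, -0.02, -0.06],[0.40, 0.21, 0.33]]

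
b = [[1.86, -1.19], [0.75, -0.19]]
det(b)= 0.539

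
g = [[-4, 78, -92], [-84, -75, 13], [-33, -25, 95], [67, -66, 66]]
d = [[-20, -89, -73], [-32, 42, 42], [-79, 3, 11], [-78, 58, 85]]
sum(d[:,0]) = -209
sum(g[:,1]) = -88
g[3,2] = 66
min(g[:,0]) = -84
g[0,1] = 78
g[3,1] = -66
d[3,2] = 85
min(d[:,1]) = -89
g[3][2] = 66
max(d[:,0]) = -20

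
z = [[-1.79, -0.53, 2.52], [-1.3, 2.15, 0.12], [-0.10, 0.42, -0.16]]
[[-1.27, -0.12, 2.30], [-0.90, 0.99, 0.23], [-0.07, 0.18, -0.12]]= z @ [[0.67, -0.01, -0.03], [-0.01, 0.45, 0.04], [-0.03, 0.04, 0.90]]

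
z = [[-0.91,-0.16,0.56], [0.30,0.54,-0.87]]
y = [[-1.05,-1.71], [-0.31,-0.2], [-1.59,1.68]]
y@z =[[0.44, -0.76, 0.9], [0.22, -0.06, 0.00], [1.95, 1.16, -2.35]]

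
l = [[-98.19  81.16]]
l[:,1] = [81.16]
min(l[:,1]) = 81.16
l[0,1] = 81.16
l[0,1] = 81.16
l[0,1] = 81.16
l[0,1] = 81.16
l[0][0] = -98.19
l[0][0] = -98.19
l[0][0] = -98.19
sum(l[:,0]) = -98.19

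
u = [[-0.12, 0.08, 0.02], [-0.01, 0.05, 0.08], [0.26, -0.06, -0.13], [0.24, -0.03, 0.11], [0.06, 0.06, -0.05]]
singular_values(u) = [0.39, 0.19, 0.1]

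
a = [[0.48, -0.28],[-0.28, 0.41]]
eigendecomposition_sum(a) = [[0.41,-0.36], [-0.36,0.32]] + [[0.07,  0.08],[0.08,  0.09]]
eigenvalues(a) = [0.73, 0.16]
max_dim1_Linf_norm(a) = 0.48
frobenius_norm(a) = 0.75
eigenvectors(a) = [[0.75,0.66],[-0.66,0.75]]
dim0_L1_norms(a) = [0.76, 0.69]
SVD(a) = [[-0.75, 0.66], [0.66, 0.75]] @ diag([0.7271790211904492, 0.16282097880955068]) @ [[-0.75, 0.66], [0.66, 0.75]]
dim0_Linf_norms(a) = [0.48, 0.41]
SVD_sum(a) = [[0.41, -0.36], [-0.36, 0.32]] + [[0.07,0.08], [0.08,0.09]]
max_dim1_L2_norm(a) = 0.56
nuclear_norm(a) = 0.89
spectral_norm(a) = 0.73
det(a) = 0.12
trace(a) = 0.89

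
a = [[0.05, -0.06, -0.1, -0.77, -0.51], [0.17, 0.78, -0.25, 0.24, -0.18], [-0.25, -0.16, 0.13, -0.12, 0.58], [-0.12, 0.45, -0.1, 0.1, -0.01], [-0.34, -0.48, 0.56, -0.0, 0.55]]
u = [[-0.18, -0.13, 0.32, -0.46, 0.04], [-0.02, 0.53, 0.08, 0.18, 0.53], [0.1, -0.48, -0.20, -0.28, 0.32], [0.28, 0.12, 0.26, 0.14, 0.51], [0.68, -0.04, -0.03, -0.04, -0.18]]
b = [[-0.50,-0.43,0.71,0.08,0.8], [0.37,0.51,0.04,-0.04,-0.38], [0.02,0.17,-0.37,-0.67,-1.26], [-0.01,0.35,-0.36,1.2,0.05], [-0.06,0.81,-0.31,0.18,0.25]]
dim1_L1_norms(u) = [1.13, 1.34, 1.38, 1.31, 0.97]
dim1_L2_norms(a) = [0.93, 0.89, 0.68, 0.49, 0.98]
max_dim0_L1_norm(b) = 2.74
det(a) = 0.02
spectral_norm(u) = 0.98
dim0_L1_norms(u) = [1.26, 1.3, 0.89, 1.1, 1.58]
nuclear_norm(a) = 3.26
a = u @ b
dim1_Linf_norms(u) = [0.46, 0.53, 0.48, 0.51, 0.68]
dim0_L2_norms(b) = [0.63, 1.12, 0.93, 1.39, 1.56]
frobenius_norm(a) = 1.82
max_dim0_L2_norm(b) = 1.56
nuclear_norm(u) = 3.17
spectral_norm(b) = 1.91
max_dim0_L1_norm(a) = 1.93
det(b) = 0.37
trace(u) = 0.11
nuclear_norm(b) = 5.01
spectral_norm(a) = 1.41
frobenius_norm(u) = 1.54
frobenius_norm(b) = 2.62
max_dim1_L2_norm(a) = 0.98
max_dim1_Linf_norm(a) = 0.78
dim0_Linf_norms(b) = [0.5, 0.81, 0.71, 1.2, 1.26]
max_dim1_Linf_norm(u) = 0.68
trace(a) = 1.61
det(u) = 0.06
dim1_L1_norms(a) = [1.49, 1.62, 1.24, 0.78, 1.93]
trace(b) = 1.09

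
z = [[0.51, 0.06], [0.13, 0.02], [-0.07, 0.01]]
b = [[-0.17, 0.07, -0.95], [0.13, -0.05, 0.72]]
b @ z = [[-0.01, -0.02], [0.01, 0.01]]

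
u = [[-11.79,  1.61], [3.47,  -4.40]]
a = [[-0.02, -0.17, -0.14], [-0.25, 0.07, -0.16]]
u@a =[[-0.17, 2.12, 1.39], [1.03, -0.9, 0.22]]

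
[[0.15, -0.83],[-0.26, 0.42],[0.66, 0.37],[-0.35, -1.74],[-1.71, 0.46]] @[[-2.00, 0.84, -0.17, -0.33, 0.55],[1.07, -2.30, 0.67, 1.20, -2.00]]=[[-1.19, 2.03, -0.58, -1.05, 1.74], [0.97, -1.18, 0.33, 0.59, -0.98], [-0.92, -0.30, 0.14, 0.23, -0.38], [-1.16, 3.71, -1.11, -1.97, 3.29], [3.91, -2.49, 0.60, 1.12, -1.86]]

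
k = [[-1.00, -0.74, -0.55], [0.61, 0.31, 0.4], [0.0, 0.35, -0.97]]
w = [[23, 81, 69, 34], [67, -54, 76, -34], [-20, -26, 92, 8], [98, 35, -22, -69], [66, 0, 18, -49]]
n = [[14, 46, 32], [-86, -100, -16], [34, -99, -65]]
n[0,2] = 32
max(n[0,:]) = 46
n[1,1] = -100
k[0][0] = -1.0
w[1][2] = 76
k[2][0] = 0.005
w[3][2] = -22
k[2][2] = -0.973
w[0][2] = 69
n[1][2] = -16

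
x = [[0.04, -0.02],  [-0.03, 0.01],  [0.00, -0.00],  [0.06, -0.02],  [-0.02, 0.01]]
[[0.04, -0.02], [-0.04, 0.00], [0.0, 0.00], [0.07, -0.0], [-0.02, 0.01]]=x@ [[1.46, 0.59], [0.78, 1.99]]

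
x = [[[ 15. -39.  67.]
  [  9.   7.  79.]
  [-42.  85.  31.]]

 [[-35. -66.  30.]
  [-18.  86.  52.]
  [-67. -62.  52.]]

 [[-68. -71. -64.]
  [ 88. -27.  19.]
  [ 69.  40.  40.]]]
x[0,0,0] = 15.0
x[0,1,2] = 79.0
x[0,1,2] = 79.0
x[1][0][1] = -66.0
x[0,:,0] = [15.0, 9.0, -42.0]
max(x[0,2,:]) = 85.0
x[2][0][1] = -71.0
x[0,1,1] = 7.0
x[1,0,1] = -66.0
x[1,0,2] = 30.0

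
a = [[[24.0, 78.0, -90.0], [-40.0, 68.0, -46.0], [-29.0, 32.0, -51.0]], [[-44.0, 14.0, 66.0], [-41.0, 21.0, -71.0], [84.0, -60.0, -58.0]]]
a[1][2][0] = 84.0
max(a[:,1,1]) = 68.0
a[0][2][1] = 32.0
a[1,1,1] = 21.0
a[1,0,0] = -44.0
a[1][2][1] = -60.0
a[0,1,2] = -46.0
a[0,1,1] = 68.0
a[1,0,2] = 66.0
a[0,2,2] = -51.0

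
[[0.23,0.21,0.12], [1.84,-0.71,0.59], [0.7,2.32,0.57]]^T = [[0.23, 1.84, 0.7],[0.21, -0.71, 2.32],[0.12, 0.59, 0.57]]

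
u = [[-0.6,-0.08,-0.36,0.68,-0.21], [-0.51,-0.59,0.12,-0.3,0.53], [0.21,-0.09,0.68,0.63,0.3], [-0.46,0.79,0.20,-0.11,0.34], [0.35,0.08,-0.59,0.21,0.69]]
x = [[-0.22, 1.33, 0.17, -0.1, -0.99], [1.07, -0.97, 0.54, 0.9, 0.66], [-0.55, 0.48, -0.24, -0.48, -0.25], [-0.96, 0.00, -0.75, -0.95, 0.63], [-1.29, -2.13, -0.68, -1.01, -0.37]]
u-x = [[-0.38,  -1.41,  -0.53,  0.78,  0.78], [-1.58,  0.38,  -0.42,  -1.2,  -0.13], [0.76,  -0.57,  0.92,  1.11,  0.55], [0.5,  0.79,  0.95,  0.84,  -0.29], [1.64,  2.21,  0.09,  1.22,  1.06]]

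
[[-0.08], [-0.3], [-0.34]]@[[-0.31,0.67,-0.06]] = [[0.02, -0.05, 0.0], [0.09, -0.20, 0.02], [0.11, -0.23, 0.02]]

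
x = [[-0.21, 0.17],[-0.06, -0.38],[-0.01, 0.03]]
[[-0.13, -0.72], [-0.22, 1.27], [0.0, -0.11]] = x@[[0.98, 0.62],[0.42, -3.45]]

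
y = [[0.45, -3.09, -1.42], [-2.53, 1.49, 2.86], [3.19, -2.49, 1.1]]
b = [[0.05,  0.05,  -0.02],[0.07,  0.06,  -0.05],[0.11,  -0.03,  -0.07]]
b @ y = [[-0.17,-0.03,0.05], [-0.28,-0.0,0.02], [-0.10,-0.21,-0.32]]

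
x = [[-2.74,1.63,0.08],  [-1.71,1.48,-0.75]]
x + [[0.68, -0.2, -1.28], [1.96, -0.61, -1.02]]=[[-2.06, 1.43, -1.2], [0.25, 0.87, -1.77]]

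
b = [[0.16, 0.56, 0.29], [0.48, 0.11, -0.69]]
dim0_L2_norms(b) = [0.51, 0.57, 0.75]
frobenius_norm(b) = 1.07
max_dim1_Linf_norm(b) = 0.69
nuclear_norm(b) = 1.50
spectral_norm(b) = 0.85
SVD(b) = [[-0.2, 0.98], [0.98, 0.20]] @ diag([0.8549696850683944, 0.641035753772011]) @ [[0.51,-0.0,-0.86],  [0.39,0.89,0.23]]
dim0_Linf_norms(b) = [0.48, 0.56, 0.69]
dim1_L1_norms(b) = [1.01, 1.28]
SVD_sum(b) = [[-0.09, 0.00, 0.14],[0.43, -0.00, -0.72]] + [[0.25, 0.56, 0.15], [0.05, 0.11, 0.03]]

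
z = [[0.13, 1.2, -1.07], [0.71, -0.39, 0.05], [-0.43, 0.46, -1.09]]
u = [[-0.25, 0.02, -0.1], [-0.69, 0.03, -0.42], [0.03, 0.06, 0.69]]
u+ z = [[-0.12, 1.22, -1.17],[0.02, -0.36, -0.37],[-0.40, 0.52, -0.4]]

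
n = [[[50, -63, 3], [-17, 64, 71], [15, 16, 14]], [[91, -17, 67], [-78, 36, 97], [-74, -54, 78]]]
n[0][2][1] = 16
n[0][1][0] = -17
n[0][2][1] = 16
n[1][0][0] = 91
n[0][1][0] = -17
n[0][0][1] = -63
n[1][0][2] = 67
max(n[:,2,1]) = 16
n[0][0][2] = 3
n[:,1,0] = [-17, -78]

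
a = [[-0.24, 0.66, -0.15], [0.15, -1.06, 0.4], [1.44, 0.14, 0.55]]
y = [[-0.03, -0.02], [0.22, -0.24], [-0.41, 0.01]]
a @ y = [[0.21,-0.16], [-0.40,0.26], [-0.24,-0.06]]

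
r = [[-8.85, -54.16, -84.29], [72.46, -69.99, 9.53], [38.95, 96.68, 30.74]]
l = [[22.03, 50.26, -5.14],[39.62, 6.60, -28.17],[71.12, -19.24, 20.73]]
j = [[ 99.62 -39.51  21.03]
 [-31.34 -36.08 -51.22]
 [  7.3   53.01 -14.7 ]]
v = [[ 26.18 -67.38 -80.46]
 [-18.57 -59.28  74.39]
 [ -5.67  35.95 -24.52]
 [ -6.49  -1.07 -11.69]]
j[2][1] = 53.01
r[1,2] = 9.53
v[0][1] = -67.38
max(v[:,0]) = 26.18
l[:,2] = [-5.14, -28.17, 20.73]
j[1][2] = -51.22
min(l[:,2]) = -28.17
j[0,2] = 21.03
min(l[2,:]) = -19.24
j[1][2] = -51.22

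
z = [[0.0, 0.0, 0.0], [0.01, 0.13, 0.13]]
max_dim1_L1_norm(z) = 0.27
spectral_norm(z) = 0.18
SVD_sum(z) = [[0.0, 0.0, 0.00], [0.01, 0.13, 0.13]] + [[-0.00, 0.00, 0.00], [0.0, 0.0, 0.00]]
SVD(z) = [[0.00, -1.0], [-1.0, 0.0]] @ diag([0.18411952639521972, 0.0]) @ [[-0.05, -0.71, -0.71],[1.00, -0.04, -0.04]]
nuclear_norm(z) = 0.18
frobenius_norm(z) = 0.18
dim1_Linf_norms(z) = [0.0, 0.13]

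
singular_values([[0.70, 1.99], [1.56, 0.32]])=[2.34, 1.23]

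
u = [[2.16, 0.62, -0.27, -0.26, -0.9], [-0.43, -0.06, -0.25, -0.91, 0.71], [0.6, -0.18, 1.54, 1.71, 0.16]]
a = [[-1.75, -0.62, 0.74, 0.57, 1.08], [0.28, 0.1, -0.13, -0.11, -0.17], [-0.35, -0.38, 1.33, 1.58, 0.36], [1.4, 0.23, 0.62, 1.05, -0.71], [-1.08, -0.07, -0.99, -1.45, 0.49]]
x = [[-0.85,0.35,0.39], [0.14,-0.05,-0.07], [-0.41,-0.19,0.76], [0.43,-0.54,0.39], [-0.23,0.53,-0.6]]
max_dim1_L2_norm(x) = 1.0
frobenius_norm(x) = 1.77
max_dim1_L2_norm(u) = 2.45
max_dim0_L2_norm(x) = 1.12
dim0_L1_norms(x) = [2.06, 1.66, 2.21]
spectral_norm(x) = 1.26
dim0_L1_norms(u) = [3.19, 0.86, 2.06, 2.88, 1.77]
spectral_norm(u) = 2.66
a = x @ u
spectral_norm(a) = 3.21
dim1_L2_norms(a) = [2.34, 0.38, 2.16, 2.0, 2.12]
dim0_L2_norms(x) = [1.07, 0.86, 1.12]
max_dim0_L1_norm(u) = 3.19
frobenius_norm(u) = 3.65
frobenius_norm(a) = 4.33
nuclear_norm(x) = 2.51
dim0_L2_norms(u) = [2.28, 0.65, 1.58, 1.95, 1.16]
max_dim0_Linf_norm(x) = 0.85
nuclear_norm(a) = 6.13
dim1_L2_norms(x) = [1.0, 0.16, 0.88, 0.79, 0.83]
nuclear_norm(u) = 5.75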